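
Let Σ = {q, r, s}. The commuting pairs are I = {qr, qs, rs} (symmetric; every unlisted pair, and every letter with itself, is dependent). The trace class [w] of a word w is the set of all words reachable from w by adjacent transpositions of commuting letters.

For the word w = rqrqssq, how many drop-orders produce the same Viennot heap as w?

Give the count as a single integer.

210

0(r) covers ∅
1(q) covers ∅
2(r) covers 0:r
3(q) covers 1:q
4(s) covers ∅
5(s) covers 4:s
6(q) covers 3:q
floor of heap: 0:r, 1:q, 4:s
completions by unplaced set U, small U first (add the entries for U minus each lowest piece of U):
  |U|=1: {2}:1  {5}:1  {6}:1
  |U|=2: {0,2}:1  {2,5}:2  {2,6}:2  {3,6}:1  {4,5}:1  {5,6}:2
  |U|=3: {0,2,5}:3  {0,2,6}:3  {1,3,6}:1  {2,3,6}:3  {2,4,5}:3  {2,5,6}:6  {3,5,6}:3  {4,5,6}:3
  |U|=4: {0,2,3,6}:6  {0,2,4,5}:6  {0,2,5,6}:12  {1,2,3,6}:4  {1,3,5,6}:4  {2,3,5,6}:12  {2,4,5,6}:12  {3,4,5,6}:6
  |U|=5: {0,1,2,3,6}:10  {0,2,3,5,6}:30  {0,2,4,5,6}:30  {1,2,3,5,6}:20  {1,3,4,5,6}:10  {2,3,4,5,6}:30
  start at 0(r): 60
  start at 1(q): 90
  start at 4(s): 60
sum over floor = 210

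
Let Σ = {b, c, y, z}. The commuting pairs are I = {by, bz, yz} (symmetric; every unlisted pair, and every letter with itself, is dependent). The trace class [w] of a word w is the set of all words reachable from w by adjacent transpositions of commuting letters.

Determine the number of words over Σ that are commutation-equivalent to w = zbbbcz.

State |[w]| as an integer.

4

0(z) covers ∅
1(b) covers ∅
2(b) covers 1:b
3(b) covers 2:b
4(c) covers 0:z, 3:b
5(z) covers 4:c
floor of heap: 0:z, 1:b
completions by unplaced set U, small U first (add the entries for U minus each lowest piece of U):
  |U|=1: {5}:1
  |U|=2: {4,5}:1
  |U|=3: {0,4,5}:1  {3,4,5}:1
  |U|=4: {0,3,4,5}:2  {2,3,4,5}:1
  start at 0(z): 1
  start at 1(b): 3
sum over floor = 4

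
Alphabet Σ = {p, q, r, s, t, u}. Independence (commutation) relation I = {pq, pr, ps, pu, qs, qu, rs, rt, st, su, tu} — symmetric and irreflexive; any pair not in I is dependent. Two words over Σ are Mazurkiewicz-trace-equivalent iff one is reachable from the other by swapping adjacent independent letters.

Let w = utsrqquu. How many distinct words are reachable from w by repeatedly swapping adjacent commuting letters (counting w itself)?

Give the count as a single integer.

176

0(u) covers ∅
1(t) covers ∅
2(s) covers ∅
3(r) covers 0:u
4(q) covers 1:t, 3:r
5(q) covers 4:q
6(u) covers 3:r
7(u) covers 6:u
floor of heap: 0:u, 1:t, 2:s
completions by unplaced set U, small U first (add the entries for U minus each lowest piece of U):
  |U|=1: {2}:1  {5}:1  {7}:1
  |U|=2: {2,5}:2  {2,7}:2  {4,5}:1  {5,7}:2  {6,7}:1
  |U|=3: {1,4,5}:1  {2,4,5}:3  {2,5,7}:6  {2,6,7}:3  {4,5,7}:3  {5,6,7}:3
  |U|=4: {1,2,4,5}:4  {1,4,5,7}:4  {2,4,5,7}:12  {2,5,6,7}:12  {4,5,6,7}:6
  |U|=5: {1,2,4,5,7}:20  {1,4,5,6,7}:10  {2,4,5,6,7}:30  {3,4,5,6,7}:6
  |U|=6: {0,3,4,5,6,7}:6  {1,2,4,5,6,7}:60  {1,3,4,5,6,7}:16  {2,3,4,5,6,7}:36
  start at 0(u): 112
  start at 1(t): 42
  start at 2(s): 22
sum over floor = 176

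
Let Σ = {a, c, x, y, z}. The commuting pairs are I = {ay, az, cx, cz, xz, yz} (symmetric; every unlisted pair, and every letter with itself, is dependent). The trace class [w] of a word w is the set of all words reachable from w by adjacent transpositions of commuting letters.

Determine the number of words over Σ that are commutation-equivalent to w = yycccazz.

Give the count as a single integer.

#0=y has no predecessor
#1=y depends on [0:y]
#2=c depends on [1:y]
#3=c depends on [2:c]
#4=c depends on [3:c]
#5=a depends on [4:c]
#6=z has no predecessor
#7=z depends on [6:z]
sources: [0:y, 6:z]
N(rest) = Σ N(rest − s) over sources s of rest; N(one piece) = 1:
  size 1 → [5]=1  [7]=1
  size 2 → [4,5]=1  [5,7]=2  [6,7]=1
  size 3 → [3,4,5]=1  [4,5,7]=3  [5,6,7]=3
  size 4 → [2,3,4,5]=1  [3,4,5,7]=4  [4,5,6,7]=6
  size 5 → [1,2,3,4,5]=1  [2,3,4,5,7]=5  [3,4,5,6,7]=10
  size 6 → [0,1,2,3,4,5]=1  [1,2,3,4,5,7]=6  [2,3,4,5,6,7]=15
  first=0(y) contributes 21
  first=6(z) contributes 7
|[w]| = 28

28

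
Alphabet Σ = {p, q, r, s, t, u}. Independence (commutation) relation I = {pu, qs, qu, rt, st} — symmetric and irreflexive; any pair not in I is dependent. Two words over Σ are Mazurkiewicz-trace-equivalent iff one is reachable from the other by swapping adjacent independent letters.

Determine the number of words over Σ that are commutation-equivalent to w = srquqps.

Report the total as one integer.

#0=s has no predecessor
#1=r depends on [0:s]
#2=q depends on [1:r]
#3=u depends on [1:r]
#4=q depends on [2:q]
#5=p depends on [4:q]
#6=s depends on [3:u, 5:p]
sources: [0:s]
N(rest) = Σ N(rest − s) over sources s of rest; N(one piece) = 1:
  size 1 → [6]=1
  size 2 → [3,6]=1  [5,6]=1
  size 3 → [3,5,6]=2  [4,5,6]=1
  size 4 → [2,4,5,6]=1  [3,4,5,6]=3
  size 5 → [2,3,4,5,6]=4
  first=0(s) contributes 4

4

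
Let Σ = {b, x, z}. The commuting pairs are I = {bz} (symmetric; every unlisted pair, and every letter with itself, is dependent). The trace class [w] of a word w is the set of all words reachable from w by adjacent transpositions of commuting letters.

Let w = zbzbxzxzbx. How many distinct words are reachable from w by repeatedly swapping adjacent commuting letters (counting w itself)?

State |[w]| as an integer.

12

piece 0:z — minimal
piece 1:b — minimal
piece 2:z rests on {0:z}
piece 3:b rests on {1:b}
piece 4:x rests on {2:z, 3:b}
piece 5:z rests on {4:x}
piece 6:x rests on {5:z}
piece 7:z rests on {6:x}
piece 8:b rests on {6:x}
piece 9:x rests on {7:z, 8:b}
minimal pieces: {0:z, 1:b}
ways to finish when only these pieces remain (= sum over removing one remaining piece with nothing left below it):
  1 left: {9}→1
  2 left: {7,9}→1  {8,9}→1
  3 left: {7,8,9}→2
  4 left: {6,7,8,9}→2
  5 left: {5,6,7,8,9}→2
  6 left: {4,5,6,7,8,9}→2
  7 left: {2,4,5,6,7,8,9}→2  {3,4,5,6,7,8,9}→2
  8 left: {0,2,4,5,6,7,8,9}→2  {1,3,4,5,6,7,8,9}→2  {2,3,4,5,6,7,8,9}→4
  placing 0:z first → 6 extensions
  placing 1:b first → 6 extensions
total linear extensions = 12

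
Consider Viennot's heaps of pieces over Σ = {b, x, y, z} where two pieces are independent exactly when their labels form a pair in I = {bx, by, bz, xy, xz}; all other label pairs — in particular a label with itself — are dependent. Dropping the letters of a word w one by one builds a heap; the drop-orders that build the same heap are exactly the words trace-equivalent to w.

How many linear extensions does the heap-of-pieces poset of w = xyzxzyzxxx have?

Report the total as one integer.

252

0(x) covers ∅
1(y) covers ∅
2(z) covers 1:y
3(x) covers 0:x
4(z) covers 2:z
5(y) covers 4:z
6(z) covers 5:y
7(x) covers 3:x
8(x) covers 7:x
9(x) covers 8:x
floor of heap: 0:x, 1:y
completions by unplaced set U, small U first (add the entries for U minus each lowest piece of U):
  |U|=1: {6}:1  {9}:1
  |U|=2: {5,6}:1  {6,9}:2  {8,9}:1
  |U|=3: {4,5,6}:1  {5,6,9}:3  {6,8,9}:3  {7,8,9}:1
  |U|=4: {2,4,5,6}:1  {3,7,8,9}:1  {4,5,6,9}:4  {5,6,8,9}:6  {6,7,8,9}:4
  |U|=5: {0,3,7,8,9}:1  {1,2,4,5,6}:1  {2,4,5,6,9}:5  {3,6,7,8,9}:5  {4,5,6,8,9}:10  {5,6,7,8,9}:10
  |U|=6: {0,3,6,7,8,9}:6  {1,2,4,5,6,9}:6  {2,4,5,6,8,9}:15  {3,5,6,7,8,9}:15  {4,5,6,7,8,9}:20
  |U|=7: {0,3,5,6,7,8,9}:21  {1,2,4,5,6,8,9}:21  {2,4,5,6,7,8,9}:35  {3,4,5,6,7,8,9}:35
  |U|=8: {0,3,4,5,6,7,8,9}:56  {1,2,4,5,6,7,8,9}:56  {2,3,4,5,6,7,8,9}:70
  start at 0(x): 126
  start at 1(y): 126
sum over floor = 252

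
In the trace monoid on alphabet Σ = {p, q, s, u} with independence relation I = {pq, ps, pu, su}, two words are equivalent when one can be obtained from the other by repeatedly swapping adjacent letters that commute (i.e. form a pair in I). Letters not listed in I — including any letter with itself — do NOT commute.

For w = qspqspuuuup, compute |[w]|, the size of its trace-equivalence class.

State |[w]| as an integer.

825

0(q) covers ∅
1(s) covers 0:q
2(p) covers ∅
3(q) covers 1:s
4(s) covers 3:q
5(p) covers 2:p
6(u) covers 3:q
7(u) covers 6:u
8(u) covers 7:u
9(u) covers 8:u
10(p) covers 5:p
floor of heap: 0:q, 2:p
completions by unplaced set U, small U first (add the entries for U minus each lowest piece of U):
  |U|=1: {4}:1  {9}:1  {10}:1
  |U|=2: {4,9}:2  {4,10}:2  {5,10}:1  {8,9}:1  {9,10}:2
  |U|=3: {2,5,10}:1  {4,5,10}:3  {4,8,9}:3  {4,9,10}:6  {5,9,10}:3  {7,8,9}:1  {8,9,10}:3
  |U|=4: {2,4,5,10}:4  {2,5,9,10}:4  {4,5,9,10}:12  {4,7,8,9}:4  {4,8,9,10}:12  {5,8,9,10}:6  {6,7,8,9}:1  {7,8,9,10}:4
  |U|=5: {2,4,5,9,10}:20  {2,5,8,9,10}:10  {4,5,8,9,10}:30  {4,6,7,8,9}:5  {4,7,8,9,10}:20  {5,7,8,9,10}:10  {6,7,8,9,10}:5
  |U|=6: {2,4,5,8,9,10}:60  {2,5,7,8,9,10}:20  {3,4,6,7,8,9}:5  {4,5,7,8,9,10}:60  {4,6,7,8,9,10}:30  {5,6,7,8,9,10}:15
  |U|=7: {1,3,4,6,7,8,9}:5  {2,4,5,7,8,9,10}:140  {2,5,6,7,8,9,10}:35  {3,4,6,7,8,9,10}:35  {4,5,6,7,8,9,10}:105
  |U|=8: {0,1,3,4,6,7,8,9}:5  {1,3,4,6,7,8,9,10}:40  {2,4,5,6,7,8,9,10}:280  {3,4,5,6,7,8,9,10}:140
  |U|=9: {0,1,3,4,6,7,8,9,10}:45  {1,3,4,5,6,7,8,9,10}:180  {2,3,4,5,6,7,8,9,10}:420
  start at 0(q): 600
  start at 2(p): 225
sum over floor = 825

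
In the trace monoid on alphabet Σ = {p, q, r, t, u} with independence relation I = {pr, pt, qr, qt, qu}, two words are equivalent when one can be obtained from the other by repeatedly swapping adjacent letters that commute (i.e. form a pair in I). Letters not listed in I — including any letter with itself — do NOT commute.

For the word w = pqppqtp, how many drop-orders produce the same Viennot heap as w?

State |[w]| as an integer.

7

0(p) covers ∅
1(q) covers 0:p
2(p) covers 1:q
3(p) covers 2:p
4(q) covers 3:p
5(t) covers ∅
6(p) covers 4:q
floor of heap: 0:p, 5:t
completions by unplaced set U, small U first (add the entries for U minus each lowest piece of U):
  |U|=1: {5}:1  {6}:1
  |U|=2: {4,6}:1  {5,6}:2
  |U|=3: {3,4,6}:1  {4,5,6}:3
  |U|=4: {2,3,4,6}:1  {3,4,5,6}:4
  |U|=5: {1,2,3,4,6}:1  {2,3,4,5,6}:5
  start at 0(p): 6
  start at 5(t): 1
sum over floor = 7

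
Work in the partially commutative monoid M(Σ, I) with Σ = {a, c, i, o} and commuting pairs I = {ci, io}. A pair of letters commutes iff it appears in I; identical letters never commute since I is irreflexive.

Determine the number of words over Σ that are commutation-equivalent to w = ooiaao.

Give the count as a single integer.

3

0(o) covers ∅
1(o) covers 0:o
2(i) covers ∅
3(a) covers 1:o, 2:i
4(a) covers 3:a
5(o) covers 4:a
floor of heap: 0:o, 2:i
completions by unplaced set U, small U first (add the entries for U minus each lowest piece of U):
  |U|=1: {5}:1
  |U|=2: {4,5}:1
  |U|=3: {3,4,5}:1
  |U|=4: {1,3,4,5}:1  {2,3,4,5}:1
  start at 0(o): 2
  start at 2(i): 1
sum over floor = 3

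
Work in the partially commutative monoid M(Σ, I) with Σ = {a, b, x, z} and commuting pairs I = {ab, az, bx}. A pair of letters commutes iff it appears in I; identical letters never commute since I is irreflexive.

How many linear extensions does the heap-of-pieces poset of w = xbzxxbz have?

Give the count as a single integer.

6

drop 0:x onto floor
drop 1:b onto floor
drop 2:z onto {0:x, 1:b}
drop 3:x onto {2:z}
drop 4:x onto {3:x}
drop 5:b onto {2:z}
drop 6:z onto {4:x, 5:b}
ground layer = {0:x, 1:b}
drop-orders for the pieces not yet dropped (sum over which currently-grounded one goes next):
  1 to go: {6} 1
  2 to go: {4,6} 1  {5,6} 1
  3 to go: {3,4,6} 1  {4,5,6} 2
  4 to go: {3,4,5,6} 3
  5 to go: {2,3,4,5,6} 3
  if 0:x drops first: 3 orders
  if 1:b drops first: 3 orders
heap linearizations: 6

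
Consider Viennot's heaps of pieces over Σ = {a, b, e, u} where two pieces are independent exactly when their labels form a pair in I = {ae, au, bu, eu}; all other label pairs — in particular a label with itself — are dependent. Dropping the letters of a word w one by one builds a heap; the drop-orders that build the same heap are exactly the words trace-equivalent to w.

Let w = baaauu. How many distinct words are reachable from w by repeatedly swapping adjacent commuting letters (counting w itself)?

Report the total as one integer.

0(b) covers ∅
1(a) covers 0:b
2(a) covers 1:a
3(a) covers 2:a
4(u) covers ∅
5(u) covers 4:u
floor of heap: 0:b, 4:u
completions by unplaced set U, small U first (add the entries for U minus each lowest piece of U):
  |U|=1: {3}:1  {5}:1
  |U|=2: {2,3}:1  {3,5}:2  {4,5}:1
  |U|=3: {1,2,3}:1  {2,3,5}:3  {3,4,5}:3
  |U|=4: {0,1,2,3}:1  {1,2,3,5}:4  {2,3,4,5}:6
  start at 0(b): 10
  start at 4(u): 5
sum over floor = 15

15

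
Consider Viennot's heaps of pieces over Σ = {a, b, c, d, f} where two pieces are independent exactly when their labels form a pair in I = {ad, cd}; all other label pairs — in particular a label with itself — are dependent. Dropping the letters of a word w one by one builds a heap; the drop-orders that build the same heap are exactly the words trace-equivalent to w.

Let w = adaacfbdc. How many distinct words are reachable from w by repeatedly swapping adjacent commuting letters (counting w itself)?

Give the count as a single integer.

10

piece 0:a — minimal
piece 1:d — minimal
piece 2:a rests on {0:a}
piece 3:a rests on {2:a}
piece 4:c rests on {3:a}
piece 5:f rests on {1:d, 4:c}
piece 6:b rests on {5:f}
piece 7:d rests on {6:b}
piece 8:c rests on {6:b}
minimal pieces: {0:a, 1:d}
ways to finish when only these pieces remain (= sum over removing one remaining piece with nothing left below it):
  1 left: {7}→1  {8}→1
  2 left: {7,8}→2
  3 left: {6,7,8}→2
  4 left: {5,6,7,8}→2
  5 left: {1,5,6,7,8}→2  {4,5,6,7,8}→2
  6 left: {1,4,5,6,7,8}→4  {3,4,5,6,7,8}→2
  7 left: {1,3,4,5,6,7,8}→6  {2,3,4,5,6,7,8}→2
  placing 0:a first → 8 extensions
  placing 1:d first → 2 extensions
total linear extensions = 10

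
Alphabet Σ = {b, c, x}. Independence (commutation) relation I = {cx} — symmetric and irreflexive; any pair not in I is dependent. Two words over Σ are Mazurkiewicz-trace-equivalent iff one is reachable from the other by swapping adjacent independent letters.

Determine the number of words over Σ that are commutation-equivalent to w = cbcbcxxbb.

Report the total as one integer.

3

drop 0:c onto floor
drop 1:b onto {0:c}
drop 2:c onto {1:b}
drop 3:b onto {2:c}
drop 4:c onto {3:b}
drop 5:x onto {3:b}
drop 6:x onto {5:x}
drop 7:b onto {4:c, 6:x}
drop 8:b onto {7:b}
ground layer = {0:c}
drop-orders for the pieces not yet dropped (sum over which currently-grounded one goes next):
  1 to go: {8} 1
  2 to go: {7,8} 1
  3 to go: {4,7,8} 1  {6,7,8} 1
  4 to go: {4,6,7,8} 2  {5,6,7,8} 1
  5 to go: {4,5,6,7,8} 3
  6 to go: {3,4,5,6,7,8} 3
  7 to go: {2,3,4,5,6,7,8} 3
  if 0:c drops first: 3 orders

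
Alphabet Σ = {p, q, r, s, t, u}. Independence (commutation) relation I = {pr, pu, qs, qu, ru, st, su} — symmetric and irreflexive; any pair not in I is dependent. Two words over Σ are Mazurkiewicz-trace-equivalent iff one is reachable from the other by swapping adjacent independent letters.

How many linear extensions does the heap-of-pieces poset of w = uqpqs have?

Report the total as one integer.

0(u) covers ∅
1(q) covers ∅
2(p) covers 1:q
3(q) covers 2:p
4(s) covers 2:p
floor of heap: 0:u, 1:q
completions by unplaced set U, small U first (add the entries for U minus each lowest piece of U):
  |U|=1: {0}:1  {3}:1  {4}:1
  |U|=2: {0,3}:2  {0,4}:2  {3,4}:2
  |U|=3: {0,3,4}:6  {2,3,4}:2
  start at 0(u): 2
  start at 1(q): 8
sum over floor = 10

10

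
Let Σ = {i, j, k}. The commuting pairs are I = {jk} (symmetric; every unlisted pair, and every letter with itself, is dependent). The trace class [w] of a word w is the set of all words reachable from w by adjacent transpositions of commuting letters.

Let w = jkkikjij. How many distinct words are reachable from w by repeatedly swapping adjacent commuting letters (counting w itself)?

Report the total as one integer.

#0=j has no predecessor
#1=k has no predecessor
#2=k depends on [1:k]
#3=i depends on [0:j, 2:k]
#4=k depends on [3:i]
#5=j depends on [3:i]
#6=i depends on [4:k, 5:j]
#7=j depends on [6:i]
sources: [0:j, 1:k]
N(rest) = Σ N(rest − s) over sources s of rest; N(one piece) = 1:
  size 1 → [7]=1
  size 2 → [6,7]=1
  size 3 → [4,6,7]=1  [5,6,7]=1
  size 4 → [4,5,6,7]=2
  size 5 → [3,4,5,6,7]=2
  size 6 → [0,3,4,5,6,7]=2  [2,3,4,5,6,7]=2
  first=0(j) contributes 2
  first=1(k) contributes 4
|[w]| = 6

6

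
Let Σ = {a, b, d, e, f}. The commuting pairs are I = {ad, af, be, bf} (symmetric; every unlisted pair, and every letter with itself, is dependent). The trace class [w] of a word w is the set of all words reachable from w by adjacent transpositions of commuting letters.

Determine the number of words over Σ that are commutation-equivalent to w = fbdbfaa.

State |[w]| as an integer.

drop 0:f onto floor
drop 1:b onto floor
drop 2:d onto {0:f, 1:b}
drop 3:b onto {2:d}
drop 4:f onto {2:d}
drop 5:a onto {3:b}
drop 6:a onto {5:a}
ground layer = {0:f, 1:b}
drop-orders for the pieces not yet dropped (sum over which currently-grounded one goes next):
  1 to go: {4} 1  {6} 1
  2 to go: {4,6} 2  {5,6} 1
  3 to go: {3,5,6} 1  {4,5,6} 3
  4 to go: {3,4,5,6} 4
  5 to go: {2,3,4,5,6} 4
  if 0:f drops first: 4 orders
  if 1:b drops first: 4 orders
heap linearizations: 8

8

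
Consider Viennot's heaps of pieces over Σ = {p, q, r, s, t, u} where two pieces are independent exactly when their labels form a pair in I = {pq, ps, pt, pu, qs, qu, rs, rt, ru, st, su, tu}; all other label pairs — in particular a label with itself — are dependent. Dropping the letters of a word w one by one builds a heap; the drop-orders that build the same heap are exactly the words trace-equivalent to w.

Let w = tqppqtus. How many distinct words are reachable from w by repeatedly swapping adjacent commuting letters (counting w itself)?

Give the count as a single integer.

0(t) covers ∅
1(q) covers 0:t
2(p) covers ∅
3(p) covers 2:p
4(q) covers 1:q
5(t) covers 4:q
6(u) covers ∅
7(s) covers ∅
floor of heap: 0:t, 2:p, 6:u, 7:s
completions by unplaced set U, small U first (add the entries for U minus each lowest piece of U):
  |U|=1: {3}:1  {5}:1  {6}:1  {7}:1
  |U|=2: {2,3}:1  {3,5}:2  {3,6}:2  {3,7}:2  {4,5}:1  {5,6}:2  {5,7}:2  {6,7}:2
  |U|=3: {1,4,5}:1  {2,3,5}:3  {2,3,6}:3  {2,3,7}:3  {3,4,5}:3  {3,5,6}:6  {3,5,7}:6  {3,6,7}:6  {4,5,6}:3  {4,5,7}:3  {5,6,7}:6
  |U|=4: {0,1,4,5}:1  {1,3,4,5}:4  {1,4,5,6}:4  {1,4,5,7}:4  {2,3,4,5}:6  {2,3,5,6}:12  {2,3,5,7}:12  {2,3,6,7}:12  {3,4,5,6}:12  {3,4,5,7}:12  {3,5,6,7}:24  {4,5,6,7}:12
  |U|=5: {0,1,3,4,5}:5  {0,1,4,5,6}:5  {0,1,4,5,7}:5  {1,2,3,4,5}:10  {1,3,4,5,6}:20  {1,3,4,5,7}:20  {1,4,5,6,7}:20  {2,3,4,5,6}:30  {2,3,4,5,7}:30  {2,3,5,6,7}:60  {3,4,5,6,7}:60
  |U|=6: {0,1,2,3,4,5}:15  {0,1,3,4,5,6}:30  {0,1,3,4,5,7}:30  {0,1,4,5,6,7}:30  {1,2,3,4,5,6}:60  {1,2,3,4,5,7}:60  {1,3,4,5,6,7}:120  {2,3,4,5,6,7}:180
  start at 0(t): 420
  start at 2(p): 210
  start at 6(u): 105
  start at 7(s): 105
sum over floor = 840

840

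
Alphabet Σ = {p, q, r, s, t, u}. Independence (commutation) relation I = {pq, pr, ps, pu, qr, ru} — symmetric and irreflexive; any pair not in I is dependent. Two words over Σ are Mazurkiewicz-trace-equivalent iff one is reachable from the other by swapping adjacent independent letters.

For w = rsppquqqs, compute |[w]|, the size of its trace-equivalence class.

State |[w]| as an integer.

0(r) covers ∅
1(s) covers 0:r
2(p) covers ∅
3(p) covers 2:p
4(q) covers 1:s
5(u) covers 4:q
6(q) covers 5:u
7(q) covers 6:q
8(s) covers 7:q
floor of heap: 0:r, 2:p
completions by unplaced set U, small U first (add the entries for U minus each lowest piece of U):
  |U|=1: {3}:1  {8}:1
  |U|=2: {2,3}:1  {3,8}:2  {7,8}:1
  |U|=3: {2,3,8}:3  {3,7,8}:3  {6,7,8}:1
  |U|=4: {2,3,7,8}:6  {3,6,7,8}:4  {5,6,7,8}:1
  |U|=5: {2,3,6,7,8}:10  {3,5,6,7,8}:5  {4,5,6,7,8}:1
  |U|=6: {1,4,5,6,7,8}:1  {2,3,5,6,7,8}:15  {3,4,5,6,7,8}:6
  |U|=7: {0,1,4,5,6,7,8}:1  {1,3,4,5,6,7,8}:7  {2,3,4,5,6,7,8}:21
  start at 0(r): 28
  start at 2(p): 8
sum over floor = 36

36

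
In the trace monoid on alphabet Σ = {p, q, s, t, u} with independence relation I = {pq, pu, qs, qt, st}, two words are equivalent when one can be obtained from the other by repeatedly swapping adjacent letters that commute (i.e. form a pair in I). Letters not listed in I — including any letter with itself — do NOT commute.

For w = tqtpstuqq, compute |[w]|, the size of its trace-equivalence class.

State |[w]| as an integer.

12

0(t) covers ∅
1(q) covers ∅
2(t) covers 0:t
3(p) covers 2:t
4(s) covers 3:p
5(t) covers 3:p
6(u) covers 1:q, 4:s, 5:t
7(q) covers 6:u
8(q) covers 7:q
floor of heap: 0:t, 1:q
completions by unplaced set U, small U first (add the entries for U minus each lowest piece of U):
  |U|=1: {8}:1
  |U|=2: {7,8}:1
  |U|=3: {6,7,8}:1
  |U|=4: {1,6,7,8}:1  {4,6,7,8}:1  {5,6,7,8}:1
  |U|=5: {1,4,6,7,8}:2  {1,5,6,7,8}:2  {4,5,6,7,8}:2
  |U|=6: {1,4,5,6,7,8}:6  {3,4,5,6,7,8}:2
  |U|=7: {1,3,4,5,6,7,8}:8  {2,3,4,5,6,7,8}:2
  start at 0(t): 10
  start at 1(q): 2
sum over floor = 12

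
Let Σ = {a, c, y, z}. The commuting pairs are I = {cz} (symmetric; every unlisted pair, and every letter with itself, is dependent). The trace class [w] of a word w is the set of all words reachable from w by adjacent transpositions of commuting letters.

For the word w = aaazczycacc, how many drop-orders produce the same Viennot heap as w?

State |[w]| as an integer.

3

drop 0:a onto floor
drop 1:a onto {0:a}
drop 2:a onto {1:a}
drop 3:z onto {2:a}
drop 4:c onto {2:a}
drop 5:z onto {3:z}
drop 6:y onto {4:c, 5:z}
drop 7:c onto {6:y}
drop 8:a onto {7:c}
drop 9:c onto {8:a}
drop 10:c onto {9:c}
ground layer = {0:a}
drop-orders for the pieces not yet dropped (sum over which currently-grounded one goes next):
  1 to go: {10} 1
  2 to go: {9,10} 1
  3 to go: {8,9,10} 1
  4 to go: {7,8,9,10} 1
  5 to go: {6,7,8,9,10} 1
  6 to go: {4,6,7,8,9,10} 1  {5,6,7,8,9,10} 1
  7 to go: {3,5,6,7,8,9,10} 1  {4,5,6,7,8,9,10} 2
  8 to go: {3,4,5,6,7,8,9,10} 3
  9 to go: {2,3,4,5,6,7,8,9,10} 3
  if 0:a drops first: 3 orders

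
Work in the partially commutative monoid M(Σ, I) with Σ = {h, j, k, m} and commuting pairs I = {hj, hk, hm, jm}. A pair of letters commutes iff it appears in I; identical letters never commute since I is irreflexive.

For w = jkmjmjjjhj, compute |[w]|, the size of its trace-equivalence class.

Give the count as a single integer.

210

drop 0:j onto floor
drop 1:k onto {0:j}
drop 2:m onto {1:k}
drop 3:j onto {1:k}
drop 4:m onto {2:m}
drop 5:j onto {3:j}
drop 6:j onto {5:j}
drop 7:j onto {6:j}
drop 8:h onto floor
drop 9:j onto {7:j}
ground layer = {0:j, 8:h}
drop-orders for the pieces not yet dropped (sum over which currently-grounded one goes next):
  1 to go: {4} 1  {8} 1  {9} 1
  2 to go: {2,4} 1  {4,8} 2  {4,9} 2  {7,9} 1  {8,9} 2
  3 to go: {2,4,8} 3  {2,4,9} 3  {4,7,9} 3  {4,8,9} 6  {6,7,9} 1  {7,8,9} 3
  4 to go: {2,4,7,9} 6  {2,4,8,9} 12  {4,6,7,9} 4  {4,7,8,9} 12  {5,6,7,9} 1  {6,7,8,9} 4
  5 to go: {2,4,6,7,9} 10  {2,4,7,8,9} 30  {3,5,6,7,9} 1  {4,5,6,7,9} 5  {4,6,7,8,9} 20  {5,6,7,8,9} 5
  6 to go: {2,4,5,6,7,9} 15  {2,4,6,7,8,9} 60  {3,4,5,6,7,9} 6  {3,5,6,7,8,9} 6  {4,5,6,7,8,9} 30
  7 to go: {2,3,4,5,6,7,9} 21  {2,4,5,6,7,8,9} 105  {3,4,5,6,7,8,9} 42
  8 to go: {1,2,3,4,5,6,7,9} 21  {2,3,4,5,6,7,8,9} 168
  if 0:j drops first: 189 orders
  if 8:h drops first: 21 orders
heap linearizations: 210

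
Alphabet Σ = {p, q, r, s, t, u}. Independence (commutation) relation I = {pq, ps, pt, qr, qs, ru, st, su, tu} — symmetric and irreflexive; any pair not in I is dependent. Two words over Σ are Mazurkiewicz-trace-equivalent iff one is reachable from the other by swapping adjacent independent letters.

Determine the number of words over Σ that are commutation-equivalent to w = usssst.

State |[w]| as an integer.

30

#0=u has no predecessor
#1=s has no predecessor
#2=s depends on [1:s]
#3=s depends on [2:s]
#4=s depends on [3:s]
#5=t has no predecessor
sources: [0:u, 1:s, 5:t]
N(rest) = Σ N(rest − s) over sources s of rest; N(one piece) = 1:
  size 1 → [0]=1  [4]=1  [5]=1
  size 2 → [0,4]=2  [0,5]=2  [3,4]=1  [4,5]=2
  size 3 → [0,3,4]=3  [0,4,5]=6  [2,3,4]=1  [3,4,5]=3
  size 4 → [0,2,3,4]=4  [0,3,4,5]=12  [1,2,3,4]=1  [2,3,4,5]=4
  first=0(u) contributes 5
  first=1(s) contributes 20
  first=5(t) contributes 5
|[w]| = 30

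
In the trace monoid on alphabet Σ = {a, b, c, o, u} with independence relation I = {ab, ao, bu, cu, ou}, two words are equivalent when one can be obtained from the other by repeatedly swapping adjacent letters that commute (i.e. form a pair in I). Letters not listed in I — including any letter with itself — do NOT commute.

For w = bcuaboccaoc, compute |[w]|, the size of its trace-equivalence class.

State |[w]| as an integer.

#0=b has no predecessor
#1=c depends on [0:b]
#2=u has no predecessor
#3=a depends on [1:c, 2:u]
#4=b depends on [1:c]
#5=o depends on [4:b]
#6=c depends on [3:a, 5:o]
#7=c depends on [6:c]
#8=a depends on [7:c]
#9=o depends on [7:c]
#10=c depends on [8:a, 9:o]
sources: [0:b, 2:u]
N(rest) = Σ N(rest − s) over sources s of rest; N(one piece) = 1:
  size 1 → [10]=1
  size 2 → [8,10]=1  [9,10]=1
  size 3 → [8,9,10]=2
  size 4 → [7,8,9,10]=2
  size 5 → [6,7,8,9,10]=2
  size 6 → [3,6,7,8,9,10]=2  [5,6,7,8,9,10]=2
  size 7 → [2,3,6,7,8,9,10]=2  [3,5,6,7,8,9,10]=4  [4,5,6,7,8,9,10]=2
  size 8 → [2,3,5,6,7,8,9,10]=6  [3,4,5,6,7,8,9,10]=6
  size 9 → [1,3,4,5,6,7,8,9,10]=6  [2,3,4,5,6,7,8,9,10]=12
  first=0(b) contributes 18
  first=2(u) contributes 6
|[w]| = 24

24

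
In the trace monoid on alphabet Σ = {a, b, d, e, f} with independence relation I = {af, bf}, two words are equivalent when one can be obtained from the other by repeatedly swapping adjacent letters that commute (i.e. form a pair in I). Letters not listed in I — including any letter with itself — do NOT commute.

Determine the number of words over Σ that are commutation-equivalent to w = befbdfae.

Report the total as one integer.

4

0(b) covers ∅
1(e) covers 0:b
2(f) covers 1:e
3(b) covers 1:e
4(d) covers 2:f, 3:b
5(f) covers 4:d
6(a) covers 4:d
7(e) covers 5:f, 6:a
floor of heap: 0:b
completions by unplaced set U, small U first (add the entries for U minus each lowest piece of U):
  |U|=1: {7}:1
  |U|=2: {5,7}:1  {6,7}:1
  |U|=3: {5,6,7}:2
  |U|=4: {4,5,6,7}:2
  |U|=5: {2,4,5,6,7}:2  {3,4,5,6,7}:2
  |U|=6: {2,3,4,5,6,7}:4
  start at 0(b): 4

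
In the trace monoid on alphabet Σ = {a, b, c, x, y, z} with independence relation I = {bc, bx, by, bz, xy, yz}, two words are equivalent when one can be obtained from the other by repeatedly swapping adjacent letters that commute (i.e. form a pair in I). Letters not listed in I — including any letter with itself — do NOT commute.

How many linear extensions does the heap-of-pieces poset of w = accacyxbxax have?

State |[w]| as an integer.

#0=a has no predecessor
#1=c depends on [0:a]
#2=c depends on [1:c]
#3=a depends on [2:c]
#4=c depends on [3:a]
#5=y depends on [4:c]
#6=x depends on [4:c]
#7=b depends on [3:a]
#8=x depends on [6:x]
#9=a depends on [5:y, 7:b, 8:x]
#10=x depends on [9:a]
sources: [0:a]
N(rest) = Σ N(rest − s) over sources s of rest; N(one piece) = 1:
  size 1 → [10]=1
  size 2 → [9,10]=1
  size 3 → [5,9,10]=1  [7,9,10]=1  [8,9,10]=1
  size 4 → [5,7,9,10]=2  [5,8,9,10]=2  [6,8,9,10]=1  [7,8,9,10]=2
  size 5 → [5,6,8,9,10]=3  [5,7,8,9,10]=6  [6,7,8,9,10]=3
  size 6 → [4,5,6,8,9,10]=3  [5,6,7,8,9,10]=12
  size 7 → [4,5,6,7,8,9,10]=15
  size 8 → [3,4,5,6,7,8,9,10]=15
  size 9 → [2,3,4,5,6,7,8,9,10]=15
  first=0(a) contributes 15

15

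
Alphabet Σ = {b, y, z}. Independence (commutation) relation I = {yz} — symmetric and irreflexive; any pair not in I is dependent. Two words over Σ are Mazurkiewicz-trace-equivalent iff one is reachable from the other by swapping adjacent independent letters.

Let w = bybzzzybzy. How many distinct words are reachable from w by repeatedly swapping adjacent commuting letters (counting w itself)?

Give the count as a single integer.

8

drop 0:b onto floor
drop 1:y onto {0:b}
drop 2:b onto {1:y}
drop 3:z onto {2:b}
drop 4:z onto {3:z}
drop 5:z onto {4:z}
drop 6:y onto {2:b}
drop 7:b onto {5:z, 6:y}
drop 8:z onto {7:b}
drop 9:y onto {7:b}
ground layer = {0:b}
drop-orders for the pieces not yet dropped (sum over which currently-grounded one goes next):
  1 to go: {8} 1  {9} 1
  2 to go: {8,9} 2
  3 to go: {7,8,9} 2
  4 to go: {5,7,8,9} 2  {6,7,8,9} 2
  5 to go: {4,5,7,8,9} 2  {5,6,7,8,9} 4
  6 to go: {3,4,5,7,8,9} 2  {4,5,6,7,8,9} 6
  7 to go: {3,4,5,6,7,8,9} 8
  8 to go: {2,3,4,5,6,7,8,9} 8
  if 0:b drops first: 8 orders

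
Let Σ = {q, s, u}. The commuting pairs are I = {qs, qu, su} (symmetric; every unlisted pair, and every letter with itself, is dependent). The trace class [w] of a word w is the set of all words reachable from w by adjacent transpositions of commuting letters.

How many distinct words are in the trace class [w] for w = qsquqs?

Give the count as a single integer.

drop 0:q onto floor
drop 1:s onto floor
drop 2:q onto {0:q}
drop 3:u onto floor
drop 4:q onto {2:q}
drop 5:s onto {1:s}
ground layer = {0:q, 1:s, 3:u}
drop-orders for the pieces not yet dropped (sum over which currently-grounded one goes next):
  1 to go: {3} 1  {4} 1  {5} 1
  2 to go: {1,5} 1  {2,4} 1  {3,4} 2  {3,5} 2  {4,5} 2
  3 to go: {0,2,4} 1  {1,3,5} 3  {1,4,5} 3  {2,3,4} 3  {2,4,5} 3  {3,4,5} 6
  4 to go: {0,2,3,4} 4  {0,2,4,5} 4  {1,2,4,5} 6  {1,3,4,5} 12  {2,3,4,5} 12
  if 0:q drops first: 30 orders
  if 1:s drops first: 20 orders
  if 3:u drops first: 10 orders
heap linearizations: 60

60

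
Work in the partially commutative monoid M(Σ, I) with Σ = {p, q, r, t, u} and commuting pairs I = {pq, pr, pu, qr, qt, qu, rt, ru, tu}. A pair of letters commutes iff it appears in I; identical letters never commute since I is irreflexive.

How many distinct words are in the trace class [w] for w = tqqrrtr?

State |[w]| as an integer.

drop 0:t onto floor
drop 1:q onto floor
drop 2:q onto {1:q}
drop 3:r onto floor
drop 4:r onto {3:r}
drop 5:t onto {0:t}
drop 6:r onto {4:r}
ground layer = {0:t, 1:q, 3:r}
drop-orders for the pieces not yet dropped (sum over which currently-grounded one goes next):
  1 to go: {2} 1  {5} 1  {6} 1
  2 to go: {0,5} 1  {1,2} 1  {2,5} 2  {2,6} 2  {4,6} 1  {5,6} 2
  3 to go: {0,2,5} 3  {0,5,6} 3  {1,2,5} 3  {1,2,6} 3  {2,4,6} 3  {2,5,6} 6  {3,4,6} 1  {4,5,6} 3
  4 to go: {0,1,2,5} 6  {0,2,5,6} 12  {0,4,5,6} 6  {1,2,4,6} 6  {1,2,5,6} 12  {2,3,4,6} 4  {2,4,5,6} 12  {3,4,5,6} 4
  5 to go: {0,1,2,5,6} 30  {0,2,4,5,6} 30  {0,3,4,5,6} 10  {1,2,3,4,6} 10  {1,2,4,5,6} 30  {2,3,4,5,6} 20
  if 0:t drops first: 60 orders
  if 1:q drops first: 60 orders
  if 3:r drops first: 90 orders
heap linearizations: 210

210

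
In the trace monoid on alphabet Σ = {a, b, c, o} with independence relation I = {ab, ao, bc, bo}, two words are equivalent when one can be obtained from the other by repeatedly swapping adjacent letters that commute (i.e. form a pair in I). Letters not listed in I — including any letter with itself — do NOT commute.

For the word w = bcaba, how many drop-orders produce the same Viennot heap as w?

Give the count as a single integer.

piece 0:b — minimal
piece 1:c — minimal
piece 2:a rests on {1:c}
piece 3:b rests on {0:b}
piece 4:a rests on {2:a}
minimal pieces: {0:b, 1:c}
ways to finish when only these pieces remain (= sum over removing one remaining piece with nothing left below it):
  1 left: {3}→1  {4}→1
  2 left: {0,3}→1  {2,4}→1  {3,4}→2
  3 left: {0,3,4}→3  {1,2,4}→1  {2,3,4}→3
  placing 0:b first → 4 extensions
  placing 1:c first → 6 extensions
total linear extensions = 10

10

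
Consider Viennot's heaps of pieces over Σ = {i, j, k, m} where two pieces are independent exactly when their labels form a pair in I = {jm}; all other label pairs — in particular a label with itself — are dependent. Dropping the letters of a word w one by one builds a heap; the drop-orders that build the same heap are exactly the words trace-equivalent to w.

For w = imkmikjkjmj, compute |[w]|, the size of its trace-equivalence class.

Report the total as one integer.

3

#0=i has no predecessor
#1=m depends on [0:i]
#2=k depends on [1:m]
#3=m depends on [2:k]
#4=i depends on [3:m]
#5=k depends on [4:i]
#6=j depends on [5:k]
#7=k depends on [6:j]
#8=j depends on [7:k]
#9=m depends on [7:k]
#10=j depends on [8:j]
sources: [0:i]
N(rest) = Σ N(rest − s) over sources s of rest; N(one piece) = 1:
  size 1 → [9]=1  [10]=1
  size 2 → [8,10]=1  [9,10]=2
  size 3 → [8,9,10]=3
  size 4 → [7,8,9,10]=3
  size 5 → [6,7,8,9,10]=3
  size 6 → [5,6,7,8,9,10]=3
  size 7 → [4,5,6,7,8,9,10]=3
  size 8 → [3,4,5,6,7,8,9,10]=3
  size 9 → [2,3,4,5,6,7,8,9,10]=3
  first=0(i) contributes 3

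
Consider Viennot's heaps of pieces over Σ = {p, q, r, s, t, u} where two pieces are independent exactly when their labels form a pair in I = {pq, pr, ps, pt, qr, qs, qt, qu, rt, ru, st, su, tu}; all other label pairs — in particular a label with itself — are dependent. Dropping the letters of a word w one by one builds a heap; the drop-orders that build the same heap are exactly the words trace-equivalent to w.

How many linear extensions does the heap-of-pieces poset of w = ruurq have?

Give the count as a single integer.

piece 0:r — minimal
piece 1:u — minimal
piece 2:u rests on {1:u}
piece 3:r rests on {0:r}
piece 4:q — minimal
minimal pieces: {0:r, 1:u, 4:q}
ways to finish when only these pieces remain (= sum over removing one remaining piece with nothing left below it):
  1 left: {2}→1  {3}→1  {4}→1
  2 left: {0,3}→1  {1,2}→1  {2,3}→2  {2,4}→2  {3,4}→2
  3 left: {0,2,3}→3  {0,3,4}→3  {1,2,3}→3  {1,2,4}→3  {2,3,4}→6
  placing 0:r first → 12 extensions
  placing 1:u first → 12 extensions
  placing 4:q first → 6 extensions
total linear extensions = 30

30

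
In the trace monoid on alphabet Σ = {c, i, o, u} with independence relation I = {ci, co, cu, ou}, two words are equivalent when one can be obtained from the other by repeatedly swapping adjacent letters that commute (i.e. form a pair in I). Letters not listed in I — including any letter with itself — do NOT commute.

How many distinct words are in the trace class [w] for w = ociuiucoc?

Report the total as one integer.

168

drop 0:o onto floor
drop 1:c onto floor
drop 2:i onto {0:o}
drop 3:u onto {2:i}
drop 4:i onto {3:u}
drop 5:u onto {4:i}
drop 6:c onto {1:c}
drop 7:o onto {4:i}
drop 8:c onto {6:c}
ground layer = {0:o, 1:c}
drop-orders for the pieces not yet dropped (sum over which currently-grounded one goes next):
  1 to go: {5} 1  {7} 1  {8} 1
  2 to go: {5,7} 2  {5,8} 2  {6,8} 1  {7,8} 2
  3 to go: {1,6,8} 1  {4,5,7} 2  {5,6,8} 3  {5,7,8} 6  {6,7,8} 3
  4 to go: {1,5,6,8} 4  {1,6,7,8} 4  {3,4,5,7} 2  {4,5,7,8} 8  {5,6,7,8} 12
  5 to go: {1,5,6,7,8} 20  {2,3,4,5,7} 2  {3,4,5,7,8} 10  {4,5,6,7,8} 20
  6 to go: {0,2,3,4,5,7} 2  {1,4,5,6,7,8} 40  {2,3,4,5,7,8} 12  {3,4,5,6,7,8} 30
  7 to go: {0,2,3,4,5,7,8} 14  {1,3,4,5,6,7,8} 70  {2,3,4,5,6,7,8} 42
  if 0:o drops first: 112 orders
  if 1:c drops first: 56 orders
heap linearizations: 168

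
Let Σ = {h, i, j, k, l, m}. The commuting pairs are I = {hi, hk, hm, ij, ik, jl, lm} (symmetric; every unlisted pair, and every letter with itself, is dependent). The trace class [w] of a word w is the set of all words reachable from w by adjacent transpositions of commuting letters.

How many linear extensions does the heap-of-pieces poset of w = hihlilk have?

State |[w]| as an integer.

0(h) covers ∅
1(i) covers ∅
2(h) covers 0:h
3(l) covers 1:i, 2:h
4(i) covers 3:l
5(l) covers 4:i
6(k) covers 5:l
floor of heap: 0:h, 1:i
completions by unplaced set U, small U first (add the entries for U minus each lowest piece of U):
  |U|=1: {6}:1
  |U|=2: {5,6}:1
  |U|=3: {4,5,6}:1
  |U|=4: {3,4,5,6}:1
  |U|=5: {1,3,4,5,6}:1  {2,3,4,5,6}:1
  start at 0(h): 2
  start at 1(i): 1
sum over floor = 3

3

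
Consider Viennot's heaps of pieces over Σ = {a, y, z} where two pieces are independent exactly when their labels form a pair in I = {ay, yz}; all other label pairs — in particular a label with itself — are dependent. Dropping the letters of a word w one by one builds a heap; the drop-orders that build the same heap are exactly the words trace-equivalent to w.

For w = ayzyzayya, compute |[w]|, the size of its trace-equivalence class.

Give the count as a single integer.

#0=a has no predecessor
#1=y has no predecessor
#2=z depends on [0:a]
#3=y depends on [1:y]
#4=z depends on [2:z]
#5=a depends on [4:z]
#6=y depends on [3:y]
#7=y depends on [6:y]
#8=a depends on [5:a]
sources: [0:a, 1:y]
N(rest) = Σ N(rest − s) over sources s of rest; N(one piece) = 1:
  size 1 → [7]=1  [8]=1
  size 2 → [5,8]=1  [6,7]=1  [7,8]=2
  size 3 → [3,6,7]=1  [4,5,8]=1  [5,7,8]=3  [6,7,8]=3
  size 4 → [1,3,6,7]=1  [2,4,5,8]=1  [3,6,7,8]=4  [4,5,7,8]=4  [5,6,7,8]=6
  size 5 → [0,2,4,5,8]=1  [1,3,6,7,8]=5  [2,4,5,7,8]=5  [3,5,6,7,8]=10  [4,5,6,7,8]=10
  size 6 → [0,2,4,5,7,8]=6  [1,3,5,6,7,8]=15  [2,4,5,6,7,8]=15  [3,4,5,6,7,8]=20
  size 7 → [0,2,4,5,6,7,8]=21  [1,3,4,5,6,7,8]=35  [2,3,4,5,6,7,8]=35
  first=0(a) contributes 70
  first=1(y) contributes 56
|[w]| = 126

126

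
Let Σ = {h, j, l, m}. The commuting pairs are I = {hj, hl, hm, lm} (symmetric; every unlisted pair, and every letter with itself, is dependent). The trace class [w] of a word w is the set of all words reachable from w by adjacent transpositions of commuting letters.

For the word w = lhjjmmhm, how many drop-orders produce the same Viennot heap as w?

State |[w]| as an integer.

drop 0:l onto floor
drop 1:h onto floor
drop 2:j onto {0:l}
drop 3:j onto {2:j}
drop 4:m onto {3:j}
drop 5:m onto {4:m}
drop 6:h onto {1:h}
drop 7:m onto {5:m}
ground layer = {0:l, 1:h}
drop-orders for the pieces not yet dropped (sum over which currently-grounded one goes next):
  1 to go: {6} 1  {7} 1
  2 to go: {1,6} 1  {5,7} 1  {6,7} 2
  3 to go: {1,6,7} 3  {4,5,7} 1  {5,6,7} 3
  4 to go: {1,5,6,7} 6  {3,4,5,7} 1  {4,5,6,7} 4
  5 to go: {1,4,5,6,7} 10  {2,3,4,5,7} 1  {3,4,5,6,7} 5
  6 to go: {0,2,3,4,5,7} 1  {1,3,4,5,6,7} 15  {2,3,4,5,6,7} 6
  if 0:l drops first: 21 orders
  if 1:h drops first: 7 orders
heap linearizations: 28

28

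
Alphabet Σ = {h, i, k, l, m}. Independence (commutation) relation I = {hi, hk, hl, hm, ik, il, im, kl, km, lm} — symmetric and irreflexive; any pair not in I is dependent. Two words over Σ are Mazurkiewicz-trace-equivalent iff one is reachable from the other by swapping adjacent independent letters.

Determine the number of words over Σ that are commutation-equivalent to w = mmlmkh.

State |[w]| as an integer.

#0=m has no predecessor
#1=m depends on [0:m]
#2=l has no predecessor
#3=m depends on [1:m]
#4=k has no predecessor
#5=h has no predecessor
sources: [0:m, 2:l, 4:k, 5:h]
N(rest) = Σ N(rest − s) over sources s of rest; N(one piece) = 1:
  size 1 → [2]=1  [3]=1  [4]=1  [5]=1
  size 2 → [1,3]=1  [2,3]=2  [2,4]=2  [2,5]=2  [3,4]=2  [3,5]=2  [4,5]=2
  size 3 → [0,1,3]=1  [1,2,3]=3  [1,3,4]=3  [1,3,5]=3  [2,3,4]=6  [2,3,5]=6  [2,4,5]=6  [3,4,5]=6
  size 4 → [0,1,2,3]=4  [0,1,3,4]=4  [0,1,3,5]=4  [1,2,3,4]=12  [1,2,3,5]=12  [1,3,4,5]=12  [2,3,4,5]=24
  first=0(m) contributes 60
  first=2(l) contributes 20
  first=4(k) contributes 20
  first=5(h) contributes 20
|[w]| = 120

120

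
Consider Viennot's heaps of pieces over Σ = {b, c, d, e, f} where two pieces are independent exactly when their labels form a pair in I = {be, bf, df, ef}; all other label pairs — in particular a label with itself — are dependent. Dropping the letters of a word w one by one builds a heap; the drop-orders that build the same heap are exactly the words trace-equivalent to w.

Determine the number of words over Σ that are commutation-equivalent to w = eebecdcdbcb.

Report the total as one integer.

#0=e has no predecessor
#1=e depends on [0:e]
#2=b has no predecessor
#3=e depends on [1:e]
#4=c depends on [2:b, 3:e]
#5=d depends on [4:c]
#6=c depends on [5:d]
#7=d depends on [6:c]
#8=b depends on [7:d]
#9=c depends on [8:b]
#10=b depends on [9:c]
sources: [0:e, 2:b]
N(rest) = Σ N(rest − s) over sources s of rest; N(one piece) = 1:
  size 1 → [10]=1
  size 2 → [9,10]=1
  size 3 → [8,9,10]=1
  size 4 → [7,8,9,10]=1
  size 5 → [6,7,8,9,10]=1
  size 6 → [5,6,7,8,9,10]=1
  size 7 → [4,5,6,7,8,9,10]=1
  size 8 → [2,4,5,6,7,8,9,10]=1  [3,4,5,6,7,8,9,10]=1
  size 9 → [1,3,4,5,6,7,8,9,10]=1  [2,3,4,5,6,7,8,9,10]=2
  first=0(e) contributes 3
  first=2(b) contributes 1
|[w]| = 4

4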